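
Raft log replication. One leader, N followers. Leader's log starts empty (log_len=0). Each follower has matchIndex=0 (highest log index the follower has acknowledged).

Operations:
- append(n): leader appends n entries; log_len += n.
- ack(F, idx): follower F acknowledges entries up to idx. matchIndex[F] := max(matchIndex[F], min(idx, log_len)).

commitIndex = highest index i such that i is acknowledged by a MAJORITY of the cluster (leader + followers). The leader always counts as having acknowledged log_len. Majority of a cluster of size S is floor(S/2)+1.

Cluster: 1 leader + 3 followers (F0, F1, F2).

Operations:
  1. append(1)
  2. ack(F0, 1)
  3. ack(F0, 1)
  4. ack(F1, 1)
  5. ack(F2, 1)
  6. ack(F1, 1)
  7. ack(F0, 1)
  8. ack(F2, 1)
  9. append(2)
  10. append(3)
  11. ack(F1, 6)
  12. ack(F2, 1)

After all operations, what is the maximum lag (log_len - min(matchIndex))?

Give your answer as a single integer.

Op 1: append 1 -> log_len=1
Op 2: F0 acks idx 1 -> match: F0=1 F1=0 F2=0; commitIndex=0
Op 3: F0 acks idx 1 -> match: F0=1 F1=0 F2=0; commitIndex=0
Op 4: F1 acks idx 1 -> match: F0=1 F1=1 F2=0; commitIndex=1
Op 5: F2 acks idx 1 -> match: F0=1 F1=1 F2=1; commitIndex=1
Op 6: F1 acks idx 1 -> match: F0=1 F1=1 F2=1; commitIndex=1
Op 7: F0 acks idx 1 -> match: F0=1 F1=1 F2=1; commitIndex=1
Op 8: F2 acks idx 1 -> match: F0=1 F1=1 F2=1; commitIndex=1
Op 9: append 2 -> log_len=3
Op 10: append 3 -> log_len=6
Op 11: F1 acks idx 6 -> match: F0=1 F1=6 F2=1; commitIndex=1
Op 12: F2 acks idx 1 -> match: F0=1 F1=6 F2=1; commitIndex=1

Answer: 5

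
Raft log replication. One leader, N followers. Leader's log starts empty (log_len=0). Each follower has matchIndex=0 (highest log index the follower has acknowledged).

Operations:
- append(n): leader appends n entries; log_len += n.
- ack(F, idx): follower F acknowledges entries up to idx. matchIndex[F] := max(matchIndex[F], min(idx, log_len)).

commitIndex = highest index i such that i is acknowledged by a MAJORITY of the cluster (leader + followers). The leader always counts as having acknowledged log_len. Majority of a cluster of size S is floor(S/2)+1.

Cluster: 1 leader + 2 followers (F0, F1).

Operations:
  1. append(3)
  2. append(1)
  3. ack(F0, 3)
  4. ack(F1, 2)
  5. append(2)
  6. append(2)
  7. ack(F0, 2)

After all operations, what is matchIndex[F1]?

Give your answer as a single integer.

Op 1: append 3 -> log_len=3
Op 2: append 1 -> log_len=4
Op 3: F0 acks idx 3 -> match: F0=3 F1=0; commitIndex=3
Op 4: F1 acks idx 2 -> match: F0=3 F1=2; commitIndex=3
Op 5: append 2 -> log_len=6
Op 6: append 2 -> log_len=8
Op 7: F0 acks idx 2 -> match: F0=3 F1=2; commitIndex=3

Answer: 2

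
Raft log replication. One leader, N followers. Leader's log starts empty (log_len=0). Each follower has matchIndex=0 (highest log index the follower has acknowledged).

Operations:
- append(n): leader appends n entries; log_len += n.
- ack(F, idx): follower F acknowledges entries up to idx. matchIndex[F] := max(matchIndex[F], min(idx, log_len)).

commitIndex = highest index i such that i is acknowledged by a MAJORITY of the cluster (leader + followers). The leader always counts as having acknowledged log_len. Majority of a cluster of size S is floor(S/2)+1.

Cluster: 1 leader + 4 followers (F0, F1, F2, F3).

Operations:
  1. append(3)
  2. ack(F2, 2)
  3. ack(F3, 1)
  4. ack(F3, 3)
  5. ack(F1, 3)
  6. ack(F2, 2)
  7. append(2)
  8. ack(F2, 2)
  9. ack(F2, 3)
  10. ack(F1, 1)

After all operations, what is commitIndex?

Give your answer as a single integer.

Op 1: append 3 -> log_len=3
Op 2: F2 acks idx 2 -> match: F0=0 F1=0 F2=2 F3=0; commitIndex=0
Op 3: F3 acks idx 1 -> match: F0=0 F1=0 F2=2 F3=1; commitIndex=1
Op 4: F3 acks idx 3 -> match: F0=0 F1=0 F2=2 F3=3; commitIndex=2
Op 5: F1 acks idx 3 -> match: F0=0 F1=3 F2=2 F3=3; commitIndex=3
Op 6: F2 acks idx 2 -> match: F0=0 F1=3 F2=2 F3=3; commitIndex=3
Op 7: append 2 -> log_len=5
Op 8: F2 acks idx 2 -> match: F0=0 F1=3 F2=2 F3=3; commitIndex=3
Op 9: F2 acks idx 3 -> match: F0=0 F1=3 F2=3 F3=3; commitIndex=3
Op 10: F1 acks idx 1 -> match: F0=0 F1=3 F2=3 F3=3; commitIndex=3

Answer: 3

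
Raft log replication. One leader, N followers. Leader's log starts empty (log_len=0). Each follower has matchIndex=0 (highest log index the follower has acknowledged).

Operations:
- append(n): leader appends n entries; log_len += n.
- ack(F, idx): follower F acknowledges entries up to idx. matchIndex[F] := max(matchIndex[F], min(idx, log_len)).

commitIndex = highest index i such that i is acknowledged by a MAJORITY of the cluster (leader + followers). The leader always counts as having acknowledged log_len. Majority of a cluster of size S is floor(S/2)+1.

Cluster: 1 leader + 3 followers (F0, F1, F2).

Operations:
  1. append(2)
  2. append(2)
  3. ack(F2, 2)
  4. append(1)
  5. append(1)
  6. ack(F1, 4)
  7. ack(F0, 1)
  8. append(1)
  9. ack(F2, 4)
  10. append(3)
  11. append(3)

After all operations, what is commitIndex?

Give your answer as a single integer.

Op 1: append 2 -> log_len=2
Op 2: append 2 -> log_len=4
Op 3: F2 acks idx 2 -> match: F0=0 F1=0 F2=2; commitIndex=0
Op 4: append 1 -> log_len=5
Op 5: append 1 -> log_len=6
Op 6: F1 acks idx 4 -> match: F0=0 F1=4 F2=2; commitIndex=2
Op 7: F0 acks idx 1 -> match: F0=1 F1=4 F2=2; commitIndex=2
Op 8: append 1 -> log_len=7
Op 9: F2 acks idx 4 -> match: F0=1 F1=4 F2=4; commitIndex=4
Op 10: append 3 -> log_len=10
Op 11: append 3 -> log_len=13

Answer: 4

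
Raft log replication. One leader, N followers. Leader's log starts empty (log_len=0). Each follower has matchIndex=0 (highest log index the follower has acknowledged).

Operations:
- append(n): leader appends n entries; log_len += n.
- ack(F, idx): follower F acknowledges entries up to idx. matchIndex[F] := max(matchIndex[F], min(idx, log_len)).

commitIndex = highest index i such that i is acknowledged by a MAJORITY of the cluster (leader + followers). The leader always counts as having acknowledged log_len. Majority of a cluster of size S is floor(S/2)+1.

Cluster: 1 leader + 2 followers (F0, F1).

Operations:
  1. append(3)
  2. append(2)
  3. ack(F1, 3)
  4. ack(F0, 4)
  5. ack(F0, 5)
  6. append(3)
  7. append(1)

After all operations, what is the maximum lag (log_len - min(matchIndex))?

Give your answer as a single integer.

Answer: 6

Derivation:
Op 1: append 3 -> log_len=3
Op 2: append 2 -> log_len=5
Op 3: F1 acks idx 3 -> match: F0=0 F1=3; commitIndex=3
Op 4: F0 acks idx 4 -> match: F0=4 F1=3; commitIndex=4
Op 5: F0 acks idx 5 -> match: F0=5 F1=3; commitIndex=5
Op 6: append 3 -> log_len=8
Op 7: append 1 -> log_len=9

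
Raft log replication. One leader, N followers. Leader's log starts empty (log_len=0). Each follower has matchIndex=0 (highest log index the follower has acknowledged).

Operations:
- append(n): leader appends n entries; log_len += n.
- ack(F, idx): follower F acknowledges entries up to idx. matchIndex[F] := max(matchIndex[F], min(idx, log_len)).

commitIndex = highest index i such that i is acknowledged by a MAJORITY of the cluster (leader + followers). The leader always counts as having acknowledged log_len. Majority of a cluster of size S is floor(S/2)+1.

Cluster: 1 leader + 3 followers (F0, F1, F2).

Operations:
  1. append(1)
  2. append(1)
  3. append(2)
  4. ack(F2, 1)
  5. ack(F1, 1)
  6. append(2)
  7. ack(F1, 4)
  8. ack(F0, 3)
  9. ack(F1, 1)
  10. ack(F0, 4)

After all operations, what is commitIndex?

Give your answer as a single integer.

Op 1: append 1 -> log_len=1
Op 2: append 1 -> log_len=2
Op 3: append 2 -> log_len=4
Op 4: F2 acks idx 1 -> match: F0=0 F1=0 F2=1; commitIndex=0
Op 5: F1 acks idx 1 -> match: F0=0 F1=1 F2=1; commitIndex=1
Op 6: append 2 -> log_len=6
Op 7: F1 acks idx 4 -> match: F0=0 F1=4 F2=1; commitIndex=1
Op 8: F0 acks idx 3 -> match: F0=3 F1=4 F2=1; commitIndex=3
Op 9: F1 acks idx 1 -> match: F0=3 F1=4 F2=1; commitIndex=3
Op 10: F0 acks idx 4 -> match: F0=4 F1=4 F2=1; commitIndex=4

Answer: 4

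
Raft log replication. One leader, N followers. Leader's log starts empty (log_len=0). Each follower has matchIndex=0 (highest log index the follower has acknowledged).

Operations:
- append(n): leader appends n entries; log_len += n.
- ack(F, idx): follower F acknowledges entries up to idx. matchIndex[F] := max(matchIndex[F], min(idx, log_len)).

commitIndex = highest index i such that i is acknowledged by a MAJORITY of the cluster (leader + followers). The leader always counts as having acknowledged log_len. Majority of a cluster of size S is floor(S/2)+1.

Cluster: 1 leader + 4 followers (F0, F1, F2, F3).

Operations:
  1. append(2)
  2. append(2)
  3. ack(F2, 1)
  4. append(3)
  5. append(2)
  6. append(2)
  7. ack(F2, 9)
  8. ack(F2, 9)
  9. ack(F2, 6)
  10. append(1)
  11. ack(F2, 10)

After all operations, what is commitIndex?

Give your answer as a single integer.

Op 1: append 2 -> log_len=2
Op 2: append 2 -> log_len=4
Op 3: F2 acks idx 1 -> match: F0=0 F1=0 F2=1 F3=0; commitIndex=0
Op 4: append 3 -> log_len=7
Op 5: append 2 -> log_len=9
Op 6: append 2 -> log_len=11
Op 7: F2 acks idx 9 -> match: F0=0 F1=0 F2=9 F3=0; commitIndex=0
Op 8: F2 acks idx 9 -> match: F0=0 F1=0 F2=9 F3=0; commitIndex=0
Op 9: F2 acks idx 6 -> match: F0=0 F1=0 F2=9 F3=0; commitIndex=0
Op 10: append 1 -> log_len=12
Op 11: F2 acks idx 10 -> match: F0=0 F1=0 F2=10 F3=0; commitIndex=0

Answer: 0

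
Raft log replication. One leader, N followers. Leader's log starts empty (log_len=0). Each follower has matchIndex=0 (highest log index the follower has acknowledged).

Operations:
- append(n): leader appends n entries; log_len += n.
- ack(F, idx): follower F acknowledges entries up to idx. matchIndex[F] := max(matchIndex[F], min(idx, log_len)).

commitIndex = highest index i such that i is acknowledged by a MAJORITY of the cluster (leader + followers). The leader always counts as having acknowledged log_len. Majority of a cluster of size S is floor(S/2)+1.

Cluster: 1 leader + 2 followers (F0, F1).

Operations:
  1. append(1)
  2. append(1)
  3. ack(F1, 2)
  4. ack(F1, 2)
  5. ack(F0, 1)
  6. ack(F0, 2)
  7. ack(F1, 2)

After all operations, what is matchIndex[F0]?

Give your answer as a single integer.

Op 1: append 1 -> log_len=1
Op 2: append 1 -> log_len=2
Op 3: F1 acks idx 2 -> match: F0=0 F1=2; commitIndex=2
Op 4: F1 acks idx 2 -> match: F0=0 F1=2; commitIndex=2
Op 5: F0 acks idx 1 -> match: F0=1 F1=2; commitIndex=2
Op 6: F0 acks idx 2 -> match: F0=2 F1=2; commitIndex=2
Op 7: F1 acks idx 2 -> match: F0=2 F1=2; commitIndex=2

Answer: 2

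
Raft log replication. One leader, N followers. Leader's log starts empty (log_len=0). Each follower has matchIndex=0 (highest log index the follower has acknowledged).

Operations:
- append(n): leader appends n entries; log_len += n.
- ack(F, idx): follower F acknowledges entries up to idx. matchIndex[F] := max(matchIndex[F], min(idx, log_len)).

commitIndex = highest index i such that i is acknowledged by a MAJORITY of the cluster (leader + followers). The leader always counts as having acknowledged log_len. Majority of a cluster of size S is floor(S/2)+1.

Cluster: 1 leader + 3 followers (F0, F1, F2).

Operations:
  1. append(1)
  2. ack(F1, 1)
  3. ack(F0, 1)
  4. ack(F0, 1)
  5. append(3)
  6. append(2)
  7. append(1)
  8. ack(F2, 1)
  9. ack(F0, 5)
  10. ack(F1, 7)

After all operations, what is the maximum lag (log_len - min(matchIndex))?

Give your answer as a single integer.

Op 1: append 1 -> log_len=1
Op 2: F1 acks idx 1 -> match: F0=0 F1=1 F2=0; commitIndex=0
Op 3: F0 acks idx 1 -> match: F0=1 F1=1 F2=0; commitIndex=1
Op 4: F0 acks idx 1 -> match: F0=1 F1=1 F2=0; commitIndex=1
Op 5: append 3 -> log_len=4
Op 6: append 2 -> log_len=6
Op 7: append 1 -> log_len=7
Op 8: F2 acks idx 1 -> match: F0=1 F1=1 F2=1; commitIndex=1
Op 9: F0 acks idx 5 -> match: F0=5 F1=1 F2=1; commitIndex=1
Op 10: F1 acks idx 7 -> match: F0=5 F1=7 F2=1; commitIndex=5

Answer: 6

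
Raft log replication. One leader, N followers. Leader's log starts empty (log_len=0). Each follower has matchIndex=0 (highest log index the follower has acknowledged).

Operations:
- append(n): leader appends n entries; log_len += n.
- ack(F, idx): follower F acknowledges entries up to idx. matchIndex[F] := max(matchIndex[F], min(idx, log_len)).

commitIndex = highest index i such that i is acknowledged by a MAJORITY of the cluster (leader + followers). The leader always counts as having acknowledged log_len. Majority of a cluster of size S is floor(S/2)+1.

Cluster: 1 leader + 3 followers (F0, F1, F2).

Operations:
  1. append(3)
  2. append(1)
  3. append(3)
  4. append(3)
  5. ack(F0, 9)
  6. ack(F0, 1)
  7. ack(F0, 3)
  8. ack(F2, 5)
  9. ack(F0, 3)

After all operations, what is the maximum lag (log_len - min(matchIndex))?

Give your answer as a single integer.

Answer: 10

Derivation:
Op 1: append 3 -> log_len=3
Op 2: append 1 -> log_len=4
Op 3: append 3 -> log_len=7
Op 4: append 3 -> log_len=10
Op 5: F0 acks idx 9 -> match: F0=9 F1=0 F2=0; commitIndex=0
Op 6: F0 acks idx 1 -> match: F0=9 F1=0 F2=0; commitIndex=0
Op 7: F0 acks idx 3 -> match: F0=9 F1=0 F2=0; commitIndex=0
Op 8: F2 acks idx 5 -> match: F0=9 F1=0 F2=5; commitIndex=5
Op 9: F0 acks idx 3 -> match: F0=9 F1=0 F2=5; commitIndex=5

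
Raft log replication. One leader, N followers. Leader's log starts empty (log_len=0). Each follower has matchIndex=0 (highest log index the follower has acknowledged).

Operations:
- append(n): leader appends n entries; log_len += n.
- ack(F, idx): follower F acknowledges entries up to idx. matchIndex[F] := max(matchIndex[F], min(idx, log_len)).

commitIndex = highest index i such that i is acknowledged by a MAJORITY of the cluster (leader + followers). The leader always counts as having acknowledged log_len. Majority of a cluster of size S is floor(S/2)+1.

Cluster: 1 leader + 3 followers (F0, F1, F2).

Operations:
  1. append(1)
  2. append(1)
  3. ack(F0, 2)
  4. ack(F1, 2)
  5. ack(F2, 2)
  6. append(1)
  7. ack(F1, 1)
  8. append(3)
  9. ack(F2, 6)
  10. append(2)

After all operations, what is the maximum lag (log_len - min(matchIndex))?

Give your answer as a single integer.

Op 1: append 1 -> log_len=1
Op 2: append 1 -> log_len=2
Op 3: F0 acks idx 2 -> match: F0=2 F1=0 F2=0; commitIndex=0
Op 4: F1 acks idx 2 -> match: F0=2 F1=2 F2=0; commitIndex=2
Op 5: F2 acks idx 2 -> match: F0=2 F1=2 F2=2; commitIndex=2
Op 6: append 1 -> log_len=3
Op 7: F1 acks idx 1 -> match: F0=2 F1=2 F2=2; commitIndex=2
Op 8: append 3 -> log_len=6
Op 9: F2 acks idx 6 -> match: F0=2 F1=2 F2=6; commitIndex=2
Op 10: append 2 -> log_len=8

Answer: 6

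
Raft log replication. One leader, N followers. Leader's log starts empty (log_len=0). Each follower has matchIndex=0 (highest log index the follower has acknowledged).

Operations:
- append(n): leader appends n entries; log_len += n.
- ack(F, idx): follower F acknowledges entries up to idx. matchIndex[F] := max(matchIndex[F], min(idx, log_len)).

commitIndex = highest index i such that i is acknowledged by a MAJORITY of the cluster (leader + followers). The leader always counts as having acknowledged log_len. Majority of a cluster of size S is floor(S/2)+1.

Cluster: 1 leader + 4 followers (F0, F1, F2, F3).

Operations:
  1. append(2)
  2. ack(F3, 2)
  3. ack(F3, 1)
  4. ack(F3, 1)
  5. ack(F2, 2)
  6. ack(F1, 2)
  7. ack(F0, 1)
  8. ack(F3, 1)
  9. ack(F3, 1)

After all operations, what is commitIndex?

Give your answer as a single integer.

Answer: 2

Derivation:
Op 1: append 2 -> log_len=2
Op 2: F3 acks idx 2 -> match: F0=0 F1=0 F2=0 F3=2; commitIndex=0
Op 3: F3 acks idx 1 -> match: F0=0 F1=0 F2=0 F3=2; commitIndex=0
Op 4: F3 acks idx 1 -> match: F0=0 F1=0 F2=0 F3=2; commitIndex=0
Op 5: F2 acks idx 2 -> match: F0=0 F1=0 F2=2 F3=2; commitIndex=2
Op 6: F1 acks idx 2 -> match: F0=0 F1=2 F2=2 F3=2; commitIndex=2
Op 7: F0 acks idx 1 -> match: F0=1 F1=2 F2=2 F3=2; commitIndex=2
Op 8: F3 acks idx 1 -> match: F0=1 F1=2 F2=2 F3=2; commitIndex=2
Op 9: F3 acks idx 1 -> match: F0=1 F1=2 F2=2 F3=2; commitIndex=2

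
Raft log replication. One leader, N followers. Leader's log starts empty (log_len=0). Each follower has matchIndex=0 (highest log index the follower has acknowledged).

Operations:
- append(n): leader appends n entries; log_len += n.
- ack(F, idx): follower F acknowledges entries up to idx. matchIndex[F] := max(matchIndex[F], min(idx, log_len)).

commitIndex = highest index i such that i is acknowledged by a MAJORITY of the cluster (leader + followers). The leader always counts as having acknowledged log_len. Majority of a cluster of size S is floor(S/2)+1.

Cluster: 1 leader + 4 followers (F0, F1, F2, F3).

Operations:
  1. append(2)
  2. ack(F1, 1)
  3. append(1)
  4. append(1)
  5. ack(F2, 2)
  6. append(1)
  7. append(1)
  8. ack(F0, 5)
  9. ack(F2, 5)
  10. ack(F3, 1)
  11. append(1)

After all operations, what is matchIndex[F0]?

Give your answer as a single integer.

Op 1: append 2 -> log_len=2
Op 2: F1 acks idx 1 -> match: F0=0 F1=1 F2=0 F3=0; commitIndex=0
Op 3: append 1 -> log_len=3
Op 4: append 1 -> log_len=4
Op 5: F2 acks idx 2 -> match: F0=0 F1=1 F2=2 F3=0; commitIndex=1
Op 6: append 1 -> log_len=5
Op 7: append 1 -> log_len=6
Op 8: F0 acks idx 5 -> match: F0=5 F1=1 F2=2 F3=0; commitIndex=2
Op 9: F2 acks idx 5 -> match: F0=5 F1=1 F2=5 F3=0; commitIndex=5
Op 10: F3 acks idx 1 -> match: F0=5 F1=1 F2=5 F3=1; commitIndex=5
Op 11: append 1 -> log_len=7

Answer: 5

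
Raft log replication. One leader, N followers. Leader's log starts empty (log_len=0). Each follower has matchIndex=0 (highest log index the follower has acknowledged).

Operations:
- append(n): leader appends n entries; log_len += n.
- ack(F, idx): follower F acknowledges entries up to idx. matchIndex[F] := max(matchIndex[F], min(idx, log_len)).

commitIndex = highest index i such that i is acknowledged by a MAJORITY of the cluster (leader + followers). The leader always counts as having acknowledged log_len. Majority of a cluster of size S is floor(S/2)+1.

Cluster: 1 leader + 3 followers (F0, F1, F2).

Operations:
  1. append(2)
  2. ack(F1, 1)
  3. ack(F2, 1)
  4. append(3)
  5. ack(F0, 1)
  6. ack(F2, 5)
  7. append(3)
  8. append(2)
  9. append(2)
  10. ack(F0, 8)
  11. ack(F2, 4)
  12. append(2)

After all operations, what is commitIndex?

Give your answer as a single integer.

Answer: 5

Derivation:
Op 1: append 2 -> log_len=2
Op 2: F1 acks idx 1 -> match: F0=0 F1=1 F2=0; commitIndex=0
Op 3: F2 acks idx 1 -> match: F0=0 F1=1 F2=1; commitIndex=1
Op 4: append 3 -> log_len=5
Op 5: F0 acks idx 1 -> match: F0=1 F1=1 F2=1; commitIndex=1
Op 6: F2 acks idx 5 -> match: F0=1 F1=1 F2=5; commitIndex=1
Op 7: append 3 -> log_len=8
Op 8: append 2 -> log_len=10
Op 9: append 2 -> log_len=12
Op 10: F0 acks idx 8 -> match: F0=8 F1=1 F2=5; commitIndex=5
Op 11: F2 acks idx 4 -> match: F0=8 F1=1 F2=5; commitIndex=5
Op 12: append 2 -> log_len=14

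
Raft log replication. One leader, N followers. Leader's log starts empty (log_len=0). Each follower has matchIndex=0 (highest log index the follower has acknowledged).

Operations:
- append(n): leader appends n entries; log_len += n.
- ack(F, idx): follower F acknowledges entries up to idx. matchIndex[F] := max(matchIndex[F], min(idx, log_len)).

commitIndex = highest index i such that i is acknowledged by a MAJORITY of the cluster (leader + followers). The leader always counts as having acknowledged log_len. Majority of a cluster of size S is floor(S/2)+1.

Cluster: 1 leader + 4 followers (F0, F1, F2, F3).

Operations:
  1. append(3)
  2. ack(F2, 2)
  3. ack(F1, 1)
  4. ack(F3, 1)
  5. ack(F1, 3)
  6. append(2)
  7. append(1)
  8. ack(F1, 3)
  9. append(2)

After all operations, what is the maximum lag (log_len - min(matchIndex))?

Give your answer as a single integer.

Op 1: append 3 -> log_len=3
Op 2: F2 acks idx 2 -> match: F0=0 F1=0 F2=2 F3=0; commitIndex=0
Op 3: F1 acks idx 1 -> match: F0=0 F1=1 F2=2 F3=0; commitIndex=1
Op 4: F3 acks idx 1 -> match: F0=0 F1=1 F2=2 F3=1; commitIndex=1
Op 5: F1 acks idx 3 -> match: F0=0 F1=3 F2=2 F3=1; commitIndex=2
Op 6: append 2 -> log_len=5
Op 7: append 1 -> log_len=6
Op 8: F1 acks idx 3 -> match: F0=0 F1=3 F2=2 F3=1; commitIndex=2
Op 9: append 2 -> log_len=8

Answer: 8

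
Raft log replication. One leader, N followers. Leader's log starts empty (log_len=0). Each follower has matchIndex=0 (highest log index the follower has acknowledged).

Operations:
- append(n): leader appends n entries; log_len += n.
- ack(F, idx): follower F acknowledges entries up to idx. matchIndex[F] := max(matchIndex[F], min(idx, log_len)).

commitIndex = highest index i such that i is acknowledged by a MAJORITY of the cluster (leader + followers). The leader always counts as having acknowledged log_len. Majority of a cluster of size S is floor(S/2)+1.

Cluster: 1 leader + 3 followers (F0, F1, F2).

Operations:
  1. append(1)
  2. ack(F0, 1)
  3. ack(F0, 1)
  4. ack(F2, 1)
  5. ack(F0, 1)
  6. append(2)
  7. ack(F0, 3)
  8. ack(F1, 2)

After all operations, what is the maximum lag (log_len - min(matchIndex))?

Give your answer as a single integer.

Answer: 2

Derivation:
Op 1: append 1 -> log_len=1
Op 2: F0 acks idx 1 -> match: F0=1 F1=0 F2=0; commitIndex=0
Op 3: F0 acks idx 1 -> match: F0=1 F1=0 F2=0; commitIndex=0
Op 4: F2 acks idx 1 -> match: F0=1 F1=0 F2=1; commitIndex=1
Op 5: F0 acks idx 1 -> match: F0=1 F1=0 F2=1; commitIndex=1
Op 6: append 2 -> log_len=3
Op 7: F0 acks idx 3 -> match: F0=3 F1=0 F2=1; commitIndex=1
Op 8: F1 acks idx 2 -> match: F0=3 F1=2 F2=1; commitIndex=2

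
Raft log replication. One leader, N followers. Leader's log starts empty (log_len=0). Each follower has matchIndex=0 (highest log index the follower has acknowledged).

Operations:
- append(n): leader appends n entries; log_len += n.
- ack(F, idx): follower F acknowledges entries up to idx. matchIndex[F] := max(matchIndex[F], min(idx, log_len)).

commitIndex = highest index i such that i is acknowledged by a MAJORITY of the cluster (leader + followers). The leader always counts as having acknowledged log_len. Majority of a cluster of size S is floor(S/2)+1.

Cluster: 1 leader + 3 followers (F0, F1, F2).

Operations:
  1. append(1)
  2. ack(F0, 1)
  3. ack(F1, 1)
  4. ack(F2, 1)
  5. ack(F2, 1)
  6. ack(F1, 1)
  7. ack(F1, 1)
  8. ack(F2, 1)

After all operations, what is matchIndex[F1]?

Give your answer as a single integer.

Op 1: append 1 -> log_len=1
Op 2: F0 acks idx 1 -> match: F0=1 F1=0 F2=0; commitIndex=0
Op 3: F1 acks idx 1 -> match: F0=1 F1=1 F2=0; commitIndex=1
Op 4: F2 acks idx 1 -> match: F0=1 F1=1 F2=1; commitIndex=1
Op 5: F2 acks idx 1 -> match: F0=1 F1=1 F2=1; commitIndex=1
Op 6: F1 acks idx 1 -> match: F0=1 F1=1 F2=1; commitIndex=1
Op 7: F1 acks idx 1 -> match: F0=1 F1=1 F2=1; commitIndex=1
Op 8: F2 acks idx 1 -> match: F0=1 F1=1 F2=1; commitIndex=1

Answer: 1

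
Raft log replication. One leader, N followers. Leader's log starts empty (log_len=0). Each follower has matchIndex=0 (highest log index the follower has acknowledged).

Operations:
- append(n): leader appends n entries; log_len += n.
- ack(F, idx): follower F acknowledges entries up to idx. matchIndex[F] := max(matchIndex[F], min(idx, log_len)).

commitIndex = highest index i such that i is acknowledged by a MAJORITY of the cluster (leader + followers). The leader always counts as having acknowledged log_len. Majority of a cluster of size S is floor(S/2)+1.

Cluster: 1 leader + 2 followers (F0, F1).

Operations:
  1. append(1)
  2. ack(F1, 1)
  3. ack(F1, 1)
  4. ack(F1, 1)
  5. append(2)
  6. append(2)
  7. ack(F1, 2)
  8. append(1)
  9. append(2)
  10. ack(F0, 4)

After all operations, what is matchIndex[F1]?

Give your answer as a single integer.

Answer: 2

Derivation:
Op 1: append 1 -> log_len=1
Op 2: F1 acks idx 1 -> match: F0=0 F1=1; commitIndex=1
Op 3: F1 acks idx 1 -> match: F0=0 F1=1; commitIndex=1
Op 4: F1 acks idx 1 -> match: F0=0 F1=1; commitIndex=1
Op 5: append 2 -> log_len=3
Op 6: append 2 -> log_len=5
Op 7: F1 acks idx 2 -> match: F0=0 F1=2; commitIndex=2
Op 8: append 1 -> log_len=6
Op 9: append 2 -> log_len=8
Op 10: F0 acks idx 4 -> match: F0=4 F1=2; commitIndex=4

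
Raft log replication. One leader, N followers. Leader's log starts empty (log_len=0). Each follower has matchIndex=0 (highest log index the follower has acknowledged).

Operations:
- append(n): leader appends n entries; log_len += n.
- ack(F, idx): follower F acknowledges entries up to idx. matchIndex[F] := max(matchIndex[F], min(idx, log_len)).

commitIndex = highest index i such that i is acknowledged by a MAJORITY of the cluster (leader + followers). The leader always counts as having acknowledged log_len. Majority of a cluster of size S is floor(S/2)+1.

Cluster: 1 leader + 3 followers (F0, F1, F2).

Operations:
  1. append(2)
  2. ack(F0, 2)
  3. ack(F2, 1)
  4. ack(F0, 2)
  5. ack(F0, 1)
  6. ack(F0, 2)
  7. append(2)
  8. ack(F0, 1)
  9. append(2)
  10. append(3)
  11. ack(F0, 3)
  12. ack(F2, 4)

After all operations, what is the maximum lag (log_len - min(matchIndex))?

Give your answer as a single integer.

Op 1: append 2 -> log_len=2
Op 2: F0 acks idx 2 -> match: F0=2 F1=0 F2=0; commitIndex=0
Op 3: F2 acks idx 1 -> match: F0=2 F1=0 F2=1; commitIndex=1
Op 4: F0 acks idx 2 -> match: F0=2 F1=0 F2=1; commitIndex=1
Op 5: F0 acks idx 1 -> match: F0=2 F1=0 F2=1; commitIndex=1
Op 6: F0 acks idx 2 -> match: F0=2 F1=0 F2=1; commitIndex=1
Op 7: append 2 -> log_len=4
Op 8: F0 acks idx 1 -> match: F0=2 F1=0 F2=1; commitIndex=1
Op 9: append 2 -> log_len=6
Op 10: append 3 -> log_len=9
Op 11: F0 acks idx 3 -> match: F0=3 F1=0 F2=1; commitIndex=1
Op 12: F2 acks idx 4 -> match: F0=3 F1=0 F2=4; commitIndex=3

Answer: 9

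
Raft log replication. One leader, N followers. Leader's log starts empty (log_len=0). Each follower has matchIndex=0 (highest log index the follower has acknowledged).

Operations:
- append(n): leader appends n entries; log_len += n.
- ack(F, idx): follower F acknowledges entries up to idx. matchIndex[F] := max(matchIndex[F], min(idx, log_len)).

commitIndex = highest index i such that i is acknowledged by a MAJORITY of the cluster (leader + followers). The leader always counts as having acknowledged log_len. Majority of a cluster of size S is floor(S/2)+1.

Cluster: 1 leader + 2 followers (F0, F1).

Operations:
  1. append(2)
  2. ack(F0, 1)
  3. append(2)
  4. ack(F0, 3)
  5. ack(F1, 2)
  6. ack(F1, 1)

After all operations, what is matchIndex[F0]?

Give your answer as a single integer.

Op 1: append 2 -> log_len=2
Op 2: F0 acks idx 1 -> match: F0=1 F1=0; commitIndex=1
Op 3: append 2 -> log_len=4
Op 4: F0 acks idx 3 -> match: F0=3 F1=0; commitIndex=3
Op 5: F1 acks idx 2 -> match: F0=3 F1=2; commitIndex=3
Op 6: F1 acks idx 1 -> match: F0=3 F1=2; commitIndex=3

Answer: 3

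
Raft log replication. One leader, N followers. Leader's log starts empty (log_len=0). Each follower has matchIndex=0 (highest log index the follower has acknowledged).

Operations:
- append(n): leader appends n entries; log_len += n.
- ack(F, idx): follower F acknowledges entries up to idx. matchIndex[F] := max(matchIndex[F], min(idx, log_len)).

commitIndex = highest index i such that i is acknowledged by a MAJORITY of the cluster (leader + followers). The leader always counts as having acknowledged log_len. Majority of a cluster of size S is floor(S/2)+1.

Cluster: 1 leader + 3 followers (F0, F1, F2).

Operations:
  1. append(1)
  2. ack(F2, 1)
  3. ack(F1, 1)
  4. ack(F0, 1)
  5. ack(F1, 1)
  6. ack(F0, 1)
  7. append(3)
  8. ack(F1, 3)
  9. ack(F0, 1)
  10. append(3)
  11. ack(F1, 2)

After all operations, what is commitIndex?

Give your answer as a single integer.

Answer: 1

Derivation:
Op 1: append 1 -> log_len=1
Op 2: F2 acks idx 1 -> match: F0=0 F1=0 F2=1; commitIndex=0
Op 3: F1 acks idx 1 -> match: F0=0 F1=1 F2=1; commitIndex=1
Op 4: F0 acks idx 1 -> match: F0=1 F1=1 F2=1; commitIndex=1
Op 5: F1 acks idx 1 -> match: F0=1 F1=1 F2=1; commitIndex=1
Op 6: F0 acks idx 1 -> match: F0=1 F1=1 F2=1; commitIndex=1
Op 7: append 3 -> log_len=4
Op 8: F1 acks idx 3 -> match: F0=1 F1=3 F2=1; commitIndex=1
Op 9: F0 acks idx 1 -> match: F0=1 F1=3 F2=1; commitIndex=1
Op 10: append 3 -> log_len=7
Op 11: F1 acks idx 2 -> match: F0=1 F1=3 F2=1; commitIndex=1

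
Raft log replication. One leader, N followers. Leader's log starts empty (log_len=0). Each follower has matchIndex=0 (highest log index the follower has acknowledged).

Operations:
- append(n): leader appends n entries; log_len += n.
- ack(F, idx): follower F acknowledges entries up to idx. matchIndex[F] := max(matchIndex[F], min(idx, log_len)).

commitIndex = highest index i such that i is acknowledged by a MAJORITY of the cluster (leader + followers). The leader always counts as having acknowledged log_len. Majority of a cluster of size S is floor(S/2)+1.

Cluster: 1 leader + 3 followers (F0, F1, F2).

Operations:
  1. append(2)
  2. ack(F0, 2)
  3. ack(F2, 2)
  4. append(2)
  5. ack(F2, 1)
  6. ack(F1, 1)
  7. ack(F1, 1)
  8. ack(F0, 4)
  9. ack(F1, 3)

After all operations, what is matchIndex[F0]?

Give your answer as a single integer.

Answer: 4

Derivation:
Op 1: append 2 -> log_len=2
Op 2: F0 acks idx 2 -> match: F0=2 F1=0 F2=0; commitIndex=0
Op 3: F2 acks idx 2 -> match: F0=2 F1=0 F2=2; commitIndex=2
Op 4: append 2 -> log_len=4
Op 5: F2 acks idx 1 -> match: F0=2 F1=0 F2=2; commitIndex=2
Op 6: F1 acks idx 1 -> match: F0=2 F1=1 F2=2; commitIndex=2
Op 7: F1 acks idx 1 -> match: F0=2 F1=1 F2=2; commitIndex=2
Op 8: F0 acks idx 4 -> match: F0=4 F1=1 F2=2; commitIndex=2
Op 9: F1 acks idx 3 -> match: F0=4 F1=3 F2=2; commitIndex=3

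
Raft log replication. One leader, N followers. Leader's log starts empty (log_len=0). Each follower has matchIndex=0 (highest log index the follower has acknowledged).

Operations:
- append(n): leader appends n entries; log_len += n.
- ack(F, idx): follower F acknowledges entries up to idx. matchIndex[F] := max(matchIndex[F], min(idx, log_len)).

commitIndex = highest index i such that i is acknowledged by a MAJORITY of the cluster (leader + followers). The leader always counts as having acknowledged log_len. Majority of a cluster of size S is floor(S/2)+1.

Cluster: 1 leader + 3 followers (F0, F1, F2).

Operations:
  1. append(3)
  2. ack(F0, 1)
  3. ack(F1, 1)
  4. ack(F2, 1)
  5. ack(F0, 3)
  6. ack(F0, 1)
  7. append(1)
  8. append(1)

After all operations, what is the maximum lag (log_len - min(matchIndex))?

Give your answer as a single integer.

Answer: 4

Derivation:
Op 1: append 3 -> log_len=3
Op 2: F0 acks idx 1 -> match: F0=1 F1=0 F2=0; commitIndex=0
Op 3: F1 acks idx 1 -> match: F0=1 F1=1 F2=0; commitIndex=1
Op 4: F2 acks idx 1 -> match: F0=1 F1=1 F2=1; commitIndex=1
Op 5: F0 acks idx 3 -> match: F0=3 F1=1 F2=1; commitIndex=1
Op 6: F0 acks idx 1 -> match: F0=3 F1=1 F2=1; commitIndex=1
Op 7: append 1 -> log_len=4
Op 8: append 1 -> log_len=5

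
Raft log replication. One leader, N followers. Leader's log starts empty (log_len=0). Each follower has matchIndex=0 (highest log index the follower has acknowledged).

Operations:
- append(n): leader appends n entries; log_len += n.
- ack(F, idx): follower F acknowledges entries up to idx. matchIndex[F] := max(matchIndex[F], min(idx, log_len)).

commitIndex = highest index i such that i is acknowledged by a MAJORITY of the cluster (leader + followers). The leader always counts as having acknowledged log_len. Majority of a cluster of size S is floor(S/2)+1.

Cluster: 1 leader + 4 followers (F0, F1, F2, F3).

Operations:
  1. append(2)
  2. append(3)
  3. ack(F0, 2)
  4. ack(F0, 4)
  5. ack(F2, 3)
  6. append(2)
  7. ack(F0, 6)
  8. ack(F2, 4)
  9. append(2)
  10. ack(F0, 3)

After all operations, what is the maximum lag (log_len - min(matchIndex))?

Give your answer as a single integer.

Answer: 9

Derivation:
Op 1: append 2 -> log_len=2
Op 2: append 3 -> log_len=5
Op 3: F0 acks idx 2 -> match: F0=2 F1=0 F2=0 F3=0; commitIndex=0
Op 4: F0 acks idx 4 -> match: F0=4 F1=0 F2=0 F3=0; commitIndex=0
Op 5: F2 acks idx 3 -> match: F0=4 F1=0 F2=3 F3=0; commitIndex=3
Op 6: append 2 -> log_len=7
Op 7: F0 acks idx 6 -> match: F0=6 F1=0 F2=3 F3=0; commitIndex=3
Op 8: F2 acks idx 4 -> match: F0=6 F1=0 F2=4 F3=0; commitIndex=4
Op 9: append 2 -> log_len=9
Op 10: F0 acks idx 3 -> match: F0=6 F1=0 F2=4 F3=0; commitIndex=4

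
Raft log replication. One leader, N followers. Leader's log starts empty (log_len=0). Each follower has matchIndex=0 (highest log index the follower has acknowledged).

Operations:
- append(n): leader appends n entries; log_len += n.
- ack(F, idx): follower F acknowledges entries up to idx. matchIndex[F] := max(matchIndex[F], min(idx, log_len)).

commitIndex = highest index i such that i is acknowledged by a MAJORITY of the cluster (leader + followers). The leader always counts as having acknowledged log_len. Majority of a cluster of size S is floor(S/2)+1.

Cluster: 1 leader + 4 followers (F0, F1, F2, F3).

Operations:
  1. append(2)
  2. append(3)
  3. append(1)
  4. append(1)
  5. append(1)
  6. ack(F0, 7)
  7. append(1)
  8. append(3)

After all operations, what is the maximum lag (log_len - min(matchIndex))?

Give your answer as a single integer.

Op 1: append 2 -> log_len=2
Op 2: append 3 -> log_len=5
Op 3: append 1 -> log_len=6
Op 4: append 1 -> log_len=7
Op 5: append 1 -> log_len=8
Op 6: F0 acks idx 7 -> match: F0=7 F1=0 F2=0 F3=0; commitIndex=0
Op 7: append 1 -> log_len=9
Op 8: append 3 -> log_len=12

Answer: 12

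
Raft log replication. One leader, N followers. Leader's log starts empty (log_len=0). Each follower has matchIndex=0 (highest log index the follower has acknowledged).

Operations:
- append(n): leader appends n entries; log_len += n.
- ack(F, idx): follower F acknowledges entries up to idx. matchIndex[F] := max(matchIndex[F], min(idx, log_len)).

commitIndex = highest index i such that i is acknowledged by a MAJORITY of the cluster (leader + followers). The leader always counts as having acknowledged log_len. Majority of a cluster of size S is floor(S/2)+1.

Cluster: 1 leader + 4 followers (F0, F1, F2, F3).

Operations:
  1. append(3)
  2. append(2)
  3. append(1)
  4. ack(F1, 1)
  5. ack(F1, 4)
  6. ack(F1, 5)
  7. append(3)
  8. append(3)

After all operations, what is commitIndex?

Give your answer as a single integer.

Answer: 0

Derivation:
Op 1: append 3 -> log_len=3
Op 2: append 2 -> log_len=5
Op 3: append 1 -> log_len=6
Op 4: F1 acks idx 1 -> match: F0=0 F1=1 F2=0 F3=0; commitIndex=0
Op 5: F1 acks idx 4 -> match: F0=0 F1=4 F2=0 F3=0; commitIndex=0
Op 6: F1 acks idx 5 -> match: F0=0 F1=5 F2=0 F3=0; commitIndex=0
Op 7: append 3 -> log_len=9
Op 8: append 3 -> log_len=12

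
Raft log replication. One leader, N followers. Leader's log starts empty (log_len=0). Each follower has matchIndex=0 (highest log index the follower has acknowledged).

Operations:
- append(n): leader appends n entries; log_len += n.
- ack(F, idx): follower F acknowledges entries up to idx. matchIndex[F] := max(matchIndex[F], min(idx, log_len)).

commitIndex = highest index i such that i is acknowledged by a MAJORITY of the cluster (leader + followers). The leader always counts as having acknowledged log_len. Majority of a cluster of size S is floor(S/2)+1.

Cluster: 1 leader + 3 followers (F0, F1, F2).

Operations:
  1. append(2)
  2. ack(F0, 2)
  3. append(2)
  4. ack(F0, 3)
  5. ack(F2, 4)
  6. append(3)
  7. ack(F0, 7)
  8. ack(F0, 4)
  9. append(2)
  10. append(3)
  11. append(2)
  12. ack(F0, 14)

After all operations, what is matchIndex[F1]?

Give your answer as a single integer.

Op 1: append 2 -> log_len=2
Op 2: F0 acks idx 2 -> match: F0=2 F1=0 F2=0; commitIndex=0
Op 3: append 2 -> log_len=4
Op 4: F0 acks idx 3 -> match: F0=3 F1=0 F2=0; commitIndex=0
Op 5: F2 acks idx 4 -> match: F0=3 F1=0 F2=4; commitIndex=3
Op 6: append 3 -> log_len=7
Op 7: F0 acks idx 7 -> match: F0=7 F1=0 F2=4; commitIndex=4
Op 8: F0 acks idx 4 -> match: F0=7 F1=0 F2=4; commitIndex=4
Op 9: append 2 -> log_len=9
Op 10: append 3 -> log_len=12
Op 11: append 2 -> log_len=14
Op 12: F0 acks idx 14 -> match: F0=14 F1=0 F2=4; commitIndex=4

Answer: 0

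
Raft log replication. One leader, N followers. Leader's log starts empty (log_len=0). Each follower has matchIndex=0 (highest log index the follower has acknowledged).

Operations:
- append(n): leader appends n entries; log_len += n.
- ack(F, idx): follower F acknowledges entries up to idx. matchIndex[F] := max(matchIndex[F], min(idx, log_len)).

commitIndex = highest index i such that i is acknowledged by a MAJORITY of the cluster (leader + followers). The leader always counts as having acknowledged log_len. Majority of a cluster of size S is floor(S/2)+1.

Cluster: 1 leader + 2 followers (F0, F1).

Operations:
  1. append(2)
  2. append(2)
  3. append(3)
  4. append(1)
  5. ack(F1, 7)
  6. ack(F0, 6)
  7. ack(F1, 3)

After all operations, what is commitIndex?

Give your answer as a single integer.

Op 1: append 2 -> log_len=2
Op 2: append 2 -> log_len=4
Op 3: append 3 -> log_len=7
Op 4: append 1 -> log_len=8
Op 5: F1 acks idx 7 -> match: F0=0 F1=7; commitIndex=7
Op 6: F0 acks idx 6 -> match: F0=6 F1=7; commitIndex=7
Op 7: F1 acks idx 3 -> match: F0=6 F1=7; commitIndex=7

Answer: 7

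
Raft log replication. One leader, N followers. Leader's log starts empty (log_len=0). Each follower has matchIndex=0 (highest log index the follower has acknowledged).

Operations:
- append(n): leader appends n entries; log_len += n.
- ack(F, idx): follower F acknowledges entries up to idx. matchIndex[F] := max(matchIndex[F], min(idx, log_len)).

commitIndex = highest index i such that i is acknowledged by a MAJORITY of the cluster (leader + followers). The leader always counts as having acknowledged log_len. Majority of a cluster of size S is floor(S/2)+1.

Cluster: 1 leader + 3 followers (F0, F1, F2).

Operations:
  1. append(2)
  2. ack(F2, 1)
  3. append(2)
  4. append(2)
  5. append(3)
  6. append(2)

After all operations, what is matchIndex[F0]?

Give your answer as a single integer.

Answer: 0

Derivation:
Op 1: append 2 -> log_len=2
Op 2: F2 acks idx 1 -> match: F0=0 F1=0 F2=1; commitIndex=0
Op 3: append 2 -> log_len=4
Op 4: append 2 -> log_len=6
Op 5: append 3 -> log_len=9
Op 6: append 2 -> log_len=11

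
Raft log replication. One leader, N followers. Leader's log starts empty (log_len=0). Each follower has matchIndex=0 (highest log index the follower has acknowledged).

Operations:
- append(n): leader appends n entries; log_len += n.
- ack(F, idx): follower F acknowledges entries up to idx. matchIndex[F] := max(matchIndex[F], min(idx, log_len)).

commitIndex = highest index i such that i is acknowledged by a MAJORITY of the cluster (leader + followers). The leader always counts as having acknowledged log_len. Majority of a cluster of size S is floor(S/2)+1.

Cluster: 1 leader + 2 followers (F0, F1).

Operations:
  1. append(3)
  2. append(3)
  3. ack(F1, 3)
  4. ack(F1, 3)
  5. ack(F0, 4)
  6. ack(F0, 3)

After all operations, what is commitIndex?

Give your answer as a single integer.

Answer: 4

Derivation:
Op 1: append 3 -> log_len=3
Op 2: append 3 -> log_len=6
Op 3: F1 acks idx 3 -> match: F0=0 F1=3; commitIndex=3
Op 4: F1 acks idx 3 -> match: F0=0 F1=3; commitIndex=3
Op 5: F0 acks idx 4 -> match: F0=4 F1=3; commitIndex=4
Op 6: F0 acks idx 3 -> match: F0=4 F1=3; commitIndex=4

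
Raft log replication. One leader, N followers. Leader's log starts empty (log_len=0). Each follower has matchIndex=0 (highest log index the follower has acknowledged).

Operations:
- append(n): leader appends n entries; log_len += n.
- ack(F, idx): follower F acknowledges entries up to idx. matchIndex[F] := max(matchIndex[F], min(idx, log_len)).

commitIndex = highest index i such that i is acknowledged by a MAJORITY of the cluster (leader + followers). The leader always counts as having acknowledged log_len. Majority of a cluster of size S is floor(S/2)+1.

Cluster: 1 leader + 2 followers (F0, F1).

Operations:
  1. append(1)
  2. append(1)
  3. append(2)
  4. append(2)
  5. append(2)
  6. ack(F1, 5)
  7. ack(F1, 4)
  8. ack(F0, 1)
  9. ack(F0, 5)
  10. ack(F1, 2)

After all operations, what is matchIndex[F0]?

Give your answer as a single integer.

Op 1: append 1 -> log_len=1
Op 2: append 1 -> log_len=2
Op 3: append 2 -> log_len=4
Op 4: append 2 -> log_len=6
Op 5: append 2 -> log_len=8
Op 6: F1 acks idx 5 -> match: F0=0 F1=5; commitIndex=5
Op 7: F1 acks idx 4 -> match: F0=0 F1=5; commitIndex=5
Op 8: F0 acks idx 1 -> match: F0=1 F1=5; commitIndex=5
Op 9: F0 acks idx 5 -> match: F0=5 F1=5; commitIndex=5
Op 10: F1 acks idx 2 -> match: F0=5 F1=5; commitIndex=5

Answer: 5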